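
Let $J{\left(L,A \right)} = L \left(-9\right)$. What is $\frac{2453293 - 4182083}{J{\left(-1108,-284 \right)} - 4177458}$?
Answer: $\frac{864395}{2083743} \approx 0.41483$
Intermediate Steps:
$J{\left(L,A \right)} = - 9 L$
$\frac{2453293 - 4182083}{J{\left(-1108,-284 \right)} - 4177458} = \frac{2453293 - 4182083}{\left(-9\right) \left(-1108\right) - 4177458} = - \frac{1728790}{9972 - 4177458} = - \frac{1728790}{-4167486} = \left(-1728790\right) \left(- \frac{1}{4167486}\right) = \frac{864395}{2083743}$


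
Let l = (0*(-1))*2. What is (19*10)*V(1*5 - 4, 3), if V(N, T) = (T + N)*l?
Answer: 0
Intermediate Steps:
l = 0 (l = 0*2 = 0)
V(N, T) = 0 (V(N, T) = (T + N)*0 = (N + T)*0 = 0)
(19*10)*V(1*5 - 4, 3) = (19*10)*0 = 190*0 = 0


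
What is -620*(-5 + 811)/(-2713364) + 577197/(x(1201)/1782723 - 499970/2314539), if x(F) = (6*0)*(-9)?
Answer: -906226182522631303/339150149770 ≈ -2.6720e+6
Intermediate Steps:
x(F) = 0 (x(F) = 0*(-9) = 0)
-620*(-5 + 811)/(-2713364) + 577197/(x(1201)/1782723 - 499970/2314539) = -620*(-5 + 811)/(-2713364) + 577197/(0/1782723 - 499970/2314539) = -620*806*(-1/2713364) + 577197/(0*(1/1782723) - 499970*1/2314539) = -499720*(-1/2713364) + 577197/(0 - 499970/2314539) = 124930/678341 + 577197/(-499970/2314539) = 124930/678341 + 577197*(-2314539/499970) = 124930/678341 - 1335944967183/499970 = -906226182522631303/339150149770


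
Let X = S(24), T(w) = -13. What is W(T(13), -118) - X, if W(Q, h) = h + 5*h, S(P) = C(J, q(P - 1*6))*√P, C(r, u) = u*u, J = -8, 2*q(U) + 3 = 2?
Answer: -708 - √6/2 ≈ -709.22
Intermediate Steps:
q(U) = -½ (q(U) = -3/2 + (½)*2 = -3/2 + 1 = -½)
C(r, u) = u²
S(P) = √P/4 (S(P) = (-½)²*√P = √P/4)
W(Q, h) = 6*h
X = √6/2 (X = √24/4 = (2*√6)/4 = √6/2 ≈ 1.2247)
W(T(13), -118) - X = 6*(-118) - √6/2 = -708 - √6/2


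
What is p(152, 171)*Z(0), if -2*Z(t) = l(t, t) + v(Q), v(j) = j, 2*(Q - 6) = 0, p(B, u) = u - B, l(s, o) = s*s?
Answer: -57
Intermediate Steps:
l(s, o) = s**2
Q = 6 (Q = 6 + (1/2)*0 = 6 + 0 = 6)
Z(t) = -3 - t**2/2 (Z(t) = -(t**2 + 6)/2 = -(6 + t**2)/2 = -3 - t**2/2)
p(152, 171)*Z(0) = (171 - 1*152)*(-3 - 1/2*0**2) = (171 - 152)*(-3 - 1/2*0) = 19*(-3 + 0) = 19*(-3) = -57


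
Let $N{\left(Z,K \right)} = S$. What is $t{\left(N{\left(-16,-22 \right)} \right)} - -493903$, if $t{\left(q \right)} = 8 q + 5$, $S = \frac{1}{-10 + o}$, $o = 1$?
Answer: $\frac{4445164}{9} \approx 4.9391 \cdot 10^{5}$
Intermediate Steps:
$S = - \frac{1}{9}$ ($S = \frac{1}{-10 + 1} = \frac{1}{-9} = - \frac{1}{9} \approx -0.11111$)
$N{\left(Z,K \right)} = - \frac{1}{9}$
$t{\left(q \right)} = 5 + 8 q$
$t{\left(N{\left(-16,-22 \right)} \right)} - -493903 = \left(5 + 8 \left(- \frac{1}{9}\right)\right) - -493903 = \left(5 - \frac{8}{9}\right) + 493903 = \frac{37}{9} + 493903 = \frac{4445164}{9}$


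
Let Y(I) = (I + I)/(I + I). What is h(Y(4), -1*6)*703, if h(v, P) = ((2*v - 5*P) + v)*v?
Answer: 23199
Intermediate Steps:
Y(I) = 1 (Y(I) = (2*I)/((2*I)) = (2*I)*(1/(2*I)) = 1)
h(v, P) = v*(-5*P + 3*v) (h(v, P) = ((-5*P + 2*v) + v)*v = (-5*P + 3*v)*v = v*(-5*P + 3*v))
h(Y(4), -1*6)*703 = (1*(-(-5)*6 + 3*1))*703 = (1*(-5*(-6) + 3))*703 = (1*(30 + 3))*703 = (1*33)*703 = 33*703 = 23199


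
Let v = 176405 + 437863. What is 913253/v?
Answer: 913253/614268 ≈ 1.4867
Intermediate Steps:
v = 614268
913253/v = 913253/614268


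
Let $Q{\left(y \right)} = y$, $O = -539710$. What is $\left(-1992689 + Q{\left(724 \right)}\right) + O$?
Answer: $-2531675$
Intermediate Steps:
$\left(-1992689 + Q{\left(724 \right)}\right) + O = \left(-1992689 + 724\right) - 539710 = -1991965 - 539710 = -2531675$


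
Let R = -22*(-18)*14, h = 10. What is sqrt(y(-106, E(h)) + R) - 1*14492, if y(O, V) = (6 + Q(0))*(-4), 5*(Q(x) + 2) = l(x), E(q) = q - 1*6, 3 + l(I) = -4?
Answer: -14492 + 2*sqrt(34585)/5 ≈ -14418.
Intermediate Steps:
l(I) = -7 (l(I) = -3 - 4 = -7)
R = 5544 (R = 396*14 = 5544)
E(q) = -6 + q (E(q) = q - 6 = -6 + q)
Q(x) = -17/5 (Q(x) = -2 + (1/5)*(-7) = -2 - 7/5 = -17/5)
y(O, V) = -52/5 (y(O, V) = (6 - 17/5)*(-4) = (13/5)*(-4) = -52/5)
sqrt(y(-106, E(h)) + R) - 1*14492 = sqrt(-52/5 + 5544) - 1*14492 = sqrt(27668/5) - 14492 = 2*sqrt(34585)/5 - 14492 = -14492 + 2*sqrt(34585)/5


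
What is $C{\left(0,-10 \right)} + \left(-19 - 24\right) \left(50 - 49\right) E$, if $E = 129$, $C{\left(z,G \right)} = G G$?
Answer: $-5447$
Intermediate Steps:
$C{\left(z,G \right)} = G^{2}$
$C{\left(0,-10 \right)} + \left(-19 - 24\right) \left(50 - 49\right) E = \left(-10\right)^{2} + \left(-19 - 24\right) \left(50 - 49\right) 129 = 100 + \left(-43\right) 1 \cdot 129 = 100 - 5547 = -5447$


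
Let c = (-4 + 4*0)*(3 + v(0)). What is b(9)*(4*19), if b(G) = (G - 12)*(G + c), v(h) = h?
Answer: 684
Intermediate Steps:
c = -12 (c = (-4 + 4*0)*(3 + 0) = (-4 + 0)*3 = -4*3 = -12)
b(G) = (-12 + G)**2 (b(G) = (G - 12)*(G - 12) = (-12 + G)*(-12 + G) = (-12 + G)**2)
b(9)*(4*19) = (144 + 9**2 - 24*9)*(4*19) = (144 + 81 - 216)*76 = 9*76 = 684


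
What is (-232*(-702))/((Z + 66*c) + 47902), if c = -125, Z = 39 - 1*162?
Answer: 162864/39529 ≈ 4.1201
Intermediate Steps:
Z = -123 (Z = 39 - 162 = -123)
(-232*(-702))/((Z + 66*c) + 47902) = (-232*(-702))/((-123 + 66*(-125)) + 47902) = 162864/((-123 - 8250) + 47902) = 162864/(-8373 + 47902) = 162864/39529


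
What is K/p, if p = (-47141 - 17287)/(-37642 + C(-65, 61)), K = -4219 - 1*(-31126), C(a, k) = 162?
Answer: 84039530/5369 ≈ 15653.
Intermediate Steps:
K = 26907 (K = -4219 + 31126 = 26907)
p = 16107/9370 (p = (-47141 - 17287)/(-37642 + 162) = -64428/(-37480) = -64428*(-1/37480) = 16107/9370 ≈ 1.7190)
K/p = 26907/(16107/9370) = 26907*(9370/16107) = 84039530/5369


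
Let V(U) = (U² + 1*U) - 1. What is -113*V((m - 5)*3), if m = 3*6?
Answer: -176167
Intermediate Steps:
m = 18
V(U) = -1 + U + U² (V(U) = (U² + U) - 1 = (U + U²) - 1 = -1 + U + U²)
-113*V((m - 5)*3) = -113*(-1 + (18 - 5)*3 + ((18 - 5)*3)²) = -113*(-1 + 13*3 + (13*3)²) = -113*(-1 + 39 + 39²) = -113*(-1 + 39 + 1521) = -113*1559 = -176167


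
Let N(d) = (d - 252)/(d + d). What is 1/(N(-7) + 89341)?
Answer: 2/178719 ≈ 1.1191e-5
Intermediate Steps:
N(d) = (-252 + d)/(2*d) (N(d) = (-252 + d)/((2*d)) = (-252 + d)*(1/(2*d)) = (-252 + d)/(2*d))
1/(N(-7) + 89341) = 1/((½)*(-252 - 7)/(-7) + 89341) = 1/((½)*(-⅐)*(-259) + 89341) = 1/(37/2 + 89341) = 1/(178719/2) = 2/178719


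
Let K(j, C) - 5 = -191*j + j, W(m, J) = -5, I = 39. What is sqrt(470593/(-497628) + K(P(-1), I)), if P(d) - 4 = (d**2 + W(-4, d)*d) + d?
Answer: I*sqrt(11734708701059)/82938 ≈ 41.303*I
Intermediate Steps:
P(d) = 4 + d**2 - 4*d (P(d) = 4 + ((d**2 - 5*d) + d) = 4 + (d**2 - 4*d) = 4 + d**2 - 4*d)
K(j, C) = 5 - 190*j (K(j, C) = 5 + (-191*j + j) = 5 - 190*j)
sqrt(470593/(-497628) + K(P(-1), I)) = sqrt(470593/(-497628) + (5 - 190*(4 + (-1)**2 - 4*(-1)))) = sqrt(470593*(-1/497628) + (5 - 190*(4 + 1 + 4))) = sqrt(-470593/497628 + (5 - 190*9)) = sqrt(-470593/497628 + (5 - 1710)) = sqrt(-470593/497628 - 1705) = sqrt(-848926333/497628) = I*sqrt(11734708701059)/82938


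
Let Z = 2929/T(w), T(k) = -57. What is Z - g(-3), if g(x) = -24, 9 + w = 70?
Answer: -1561/57 ≈ -27.386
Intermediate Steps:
w = 61 (w = -9 + 70 = 61)
Z = -2929/57 (Z = 2929/(-57) = 2929*(-1/57) = -2929/57 ≈ -51.386)
Z - g(-3) = -2929/57 - 1*(-24) = -2929/57 + 24 = -1561/57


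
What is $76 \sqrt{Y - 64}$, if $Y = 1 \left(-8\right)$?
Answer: $456 i \sqrt{2} \approx 644.88 i$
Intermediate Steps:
$Y = -8$
$76 \sqrt{Y - 64} = 76 \sqrt{-8 - 64} = 76 \sqrt{-72} = 76 \cdot 6 i \sqrt{2} = 456 i \sqrt{2}$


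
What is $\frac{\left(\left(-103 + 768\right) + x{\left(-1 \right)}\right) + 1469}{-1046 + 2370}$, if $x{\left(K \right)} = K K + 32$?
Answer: $\frac{2167}{1324} \approx 1.6367$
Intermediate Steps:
$x{\left(K \right)} = 32 + K^{2}$ ($x{\left(K \right)} = K^{2} + 32 = 32 + K^{2}$)
$\frac{\left(\left(-103 + 768\right) + x{\left(-1 \right)}\right) + 1469}{-1046 + 2370} = \frac{\left(\left(-103 + 768\right) + \left(32 + \left(-1\right)^{2}\right)\right) + 1469}{-1046 + 2370} = \frac{\left(665 + \left(32 + 1\right)\right) + 1469}{1324} = \left(\left(665 + 33\right) + 1469\right) \frac{1}{1324} = \left(698 + 1469\right) \frac{1}{1324} = 2167 \cdot \frac{1}{1324} = \frac{2167}{1324}$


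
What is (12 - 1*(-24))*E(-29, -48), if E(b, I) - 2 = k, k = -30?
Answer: -1008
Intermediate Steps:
E(b, I) = -28 (E(b, I) = 2 - 30 = -28)
(12 - 1*(-24))*E(-29, -48) = (12 - 1*(-24))*(-28) = (12 + 24)*(-28) = 36*(-28) = -1008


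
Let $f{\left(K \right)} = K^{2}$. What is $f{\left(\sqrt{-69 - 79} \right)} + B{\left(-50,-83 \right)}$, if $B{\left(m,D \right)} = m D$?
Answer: $4002$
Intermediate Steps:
$B{\left(m,D \right)} = D m$
$f{\left(\sqrt{-69 - 79} \right)} + B{\left(-50,-83 \right)} = \left(\sqrt{-69 - 79}\right)^{2} - -4150 = \left(\sqrt{-148}\right)^{2} + 4150 = \left(2 i \sqrt{37}\right)^{2} + 4150 = -148 + 4150 = 4002$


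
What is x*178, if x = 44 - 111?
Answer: -11926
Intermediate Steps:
x = -67
x*178 = -67*178 = -11926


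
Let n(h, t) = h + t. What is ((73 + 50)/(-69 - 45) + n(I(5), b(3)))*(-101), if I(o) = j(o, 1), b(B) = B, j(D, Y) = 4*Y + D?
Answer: -41915/38 ≈ -1103.0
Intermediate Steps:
j(D, Y) = D + 4*Y
I(o) = 4 + o (I(o) = o + 4*1 = o + 4 = 4 + o)
((73 + 50)/(-69 - 45) + n(I(5), b(3)))*(-101) = ((73 + 50)/(-69 - 45) + ((4 + 5) + 3))*(-101) = (123/(-114) + (9 + 3))*(-101) = (123*(-1/114) + 12)*(-101) = (-41/38 + 12)*(-101) = (415/38)*(-101) = -41915/38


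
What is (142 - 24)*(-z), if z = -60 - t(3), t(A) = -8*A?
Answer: 4248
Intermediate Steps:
z = -36 (z = -60 - (-8)*3 = -60 - 1*(-24) = -60 + 24 = -36)
(142 - 24)*(-z) = (142 - 24)*(-1*(-36)) = 118*36 = 4248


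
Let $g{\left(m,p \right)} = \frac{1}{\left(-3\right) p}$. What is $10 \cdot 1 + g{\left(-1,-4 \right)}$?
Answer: $\frac{121}{12} \approx 10.083$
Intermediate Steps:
$g{\left(m,p \right)} = - \frac{1}{3 p}$
$10 \cdot 1 + g{\left(-1,-4 \right)} = 10 \cdot 1 - \frac{1}{3 \left(-4\right)} = 10 - - \frac{1}{12} = 10 + \frac{1}{12} = \frac{121}{12}$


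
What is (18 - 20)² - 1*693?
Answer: -689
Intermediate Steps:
(18 - 20)² - 1*693 = (-2)² - 693 = 4 - 693 = -689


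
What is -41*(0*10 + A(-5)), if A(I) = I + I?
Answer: 410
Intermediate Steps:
A(I) = 2*I
-41*(0*10 + A(-5)) = -41*(0*10 + 2*(-5)) = -41*(0 - 10) = -41*(-10) = 410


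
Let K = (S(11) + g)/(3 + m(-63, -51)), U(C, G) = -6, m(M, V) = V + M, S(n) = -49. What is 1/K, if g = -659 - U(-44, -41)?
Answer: 37/234 ≈ 0.15812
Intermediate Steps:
m(M, V) = M + V
g = -653 (g = -659 - 1*(-6) = -659 + 6 = -653)
K = 234/37 (K = (-49 - 653)/(3 + (-63 - 51)) = -702/(3 - 114) = -702/(-111) = -702*(-1/111) = 234/37 ≈ 6.3243)
1/K = 1/(234/37) = 37/234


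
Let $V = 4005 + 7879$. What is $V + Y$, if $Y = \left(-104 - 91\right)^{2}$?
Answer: $49909$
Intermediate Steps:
$Y = 38025$ ($Y = \left(-195\right)^{2} = 38025$)
$V = 11884$
$V + Y = 11884 + 38025 = 49909$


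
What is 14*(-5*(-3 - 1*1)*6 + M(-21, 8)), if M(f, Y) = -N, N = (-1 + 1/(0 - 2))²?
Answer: 3297/2 ≈ 1648.5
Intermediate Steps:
N = 9/4 (N = (-1 + 1/(-2))² = (-1 - ½)² = (-3/2)² = 9/4 ≈ 2.2500)
M(f, Y) = -9/4 (M(f, Y) = -1*9/4 = -9/4)
14*(-5*(-3 - 1*1)*6 + M(-21, 8)) = 14*(-5*(-3 - 1*1)*6 - 9/4) = 14*(-5*(-3 - 1)*6 - 9/4) = 14*(-5*(-4)*6 - 9/4) = 14*(20*6 - 9/4) = 14*(120 - 9/4) = 14*(471/4) = 3297/2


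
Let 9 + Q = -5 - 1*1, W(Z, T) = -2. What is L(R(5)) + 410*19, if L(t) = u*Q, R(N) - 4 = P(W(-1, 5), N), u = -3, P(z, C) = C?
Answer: 7835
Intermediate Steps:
Q = -15 (Q = -9 + (-5 - 1*1) = -9 + (-5 - 1) = -9 - 6 = -15)
R(N) = 4 + N
L(t) = 45 (L(t) = -3*(-15) = 45)
L(R(5)) + 410*19 = 45 + 410*19 = 45 + 7790 = 7835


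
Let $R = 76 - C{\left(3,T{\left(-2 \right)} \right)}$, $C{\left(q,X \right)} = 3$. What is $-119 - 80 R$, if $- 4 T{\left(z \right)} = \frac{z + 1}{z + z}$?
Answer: $-5959$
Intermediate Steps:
$T{\left(z \right)} = - \frac{1 + z}{8 z}$ ($T{\left(z \right)} = - \frac{\left(z + 1\right) \frac{1}{z + z}}{4} = - \frac{\left(1 + z\right) \frac{1}{2 z}}{4} = - \frac{\frac{1}{2} \frac{1}{z} \left(1 + z\right)}{4} = - \frac{1 + z}{8 z}$)
$R = 73$ ($R = 76 - 3 = 73$)
$-119 - 80 R = -119 - 5840 = -5959$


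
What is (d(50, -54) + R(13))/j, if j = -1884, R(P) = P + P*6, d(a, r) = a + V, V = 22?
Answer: -163/1884 ≈ -0.086518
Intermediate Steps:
d(a, r) = 22 + a (d(a, r) = a + 22 = 22 + a)
R(P) = 7*P (R(P) = P + 6*P = 7*P)
(d(50, -54) + R(13))/j = ((22 + 50) + 7*13)/(-1884) = (72 + 91)*(-1/1884) = 163*(-1/1884) = -163/1884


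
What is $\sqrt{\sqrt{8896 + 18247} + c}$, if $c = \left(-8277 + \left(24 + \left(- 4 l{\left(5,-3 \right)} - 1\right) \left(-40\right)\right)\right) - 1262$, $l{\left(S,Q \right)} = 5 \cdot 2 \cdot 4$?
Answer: $\sqrt{-3075 + \sqrt{27143}} \approx 53.947 i$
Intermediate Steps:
$l{\left(S,Q \right)} = 40$ ($l{\left(S,Q \right)} = 10 \cdot 4 = 40$)
$c = -3075$ ($c = \left(-8277 + \left(24 + \left(\left(-4\right) 40 - 1\right) \left(-40\right)\right)\right) - 1262 = \left(-8277 + \left(24 + \left(-160 - 1\right) \left(-40\right)\right)\right) - 1262 = \left(-8277 + \left(24 - -6440\right)\right) - 1262 = \left(-8277 + \left(24 + 6440\right)\right) - 1262 = \left(-8277 + 6464\right) - 1262 = -1813 - 1262 = -3075$)
$\sqrt{\sqrt{8896 + 18247} + c} = \sqrt{\sqrt{8896 + 18247} - 3075} = \sqrt{\sqrt{27143} - 3075} = \sqrt{-3075 + \sqrt{27143}}$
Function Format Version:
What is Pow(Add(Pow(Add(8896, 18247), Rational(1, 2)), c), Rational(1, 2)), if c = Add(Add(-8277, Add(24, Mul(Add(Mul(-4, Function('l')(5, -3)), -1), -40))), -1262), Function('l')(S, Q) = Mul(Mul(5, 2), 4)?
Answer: Pow(Add(-3075, Pow(27143, Rational(1, 2))), Rational(1, 2)) ≈ Mul(53.947, I)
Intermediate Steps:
Function('l')(S, Q) = 40 (Function('l')(S, Q) = Mul(10, 4) = 40)
c = -3075 (c = Add(Add(-8277, Add(24, Mul(Add(Mul(-4, 40), -1), -40))), -1262) = Add(Add(-8277, Add(24, Mul(Add(-160, -1), -40))), -1262) = Add(Add(-8277, Add(24, Mul(-161, -40))), -1262) = Add(Add(-8277, Add(24, 6440)), -1262) = Add(Add(-8277, 6464), -1262) = Add(-1813, -1262) = -3075)
Pow(Add(Pow(Add(8896, 18247), Rational(1, 2)), c), Rational(1, 2)) = Pow(Add(Pow(Add(8896, 18247), Rational(1, 2)), -3075), Rational(1, 2)) = Pow(Add(Pow(27143, Rational(1, 2)), -3075), Rational(1, 2)) = Pow(Add(-3075, Pow(27143, Rational(1, 2))), Rational(1, 2))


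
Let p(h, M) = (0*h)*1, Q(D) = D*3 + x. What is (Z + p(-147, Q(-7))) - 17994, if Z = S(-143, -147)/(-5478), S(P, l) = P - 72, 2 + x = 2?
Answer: -98570917/5478 ≈ -17994.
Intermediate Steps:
x = 0 (x = -2 + 2 = 0)
S(P, l) = -72 + P
Q(D) = 3*D (Q(D) = D*3 + 0 = 3*D + 0 = 3*D)
Z = 215/5478 (Z = (-72 - 143)/(-5478) = -215*(-1/5478) = 215/5478 ≈ 0.039248)
p(h, M) = 0 (p(h, M) = 0*1 = 0)
(Z + p(-147, Q(-7))) - 17994 = (215/5478 + 0) - 17994 = 215/5478 - 17994 = -98570917/5478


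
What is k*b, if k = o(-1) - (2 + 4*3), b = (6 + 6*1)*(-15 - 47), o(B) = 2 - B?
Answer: 8184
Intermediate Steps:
b = -744 (b = (6 + 6)*(-62) = 12*(-62) = -744)
k = -11 (k = (2 - 1*(-1)) - (2 + 4*3) = (2 + 1) - (2 + 12) = 3 - 1*14 = 3 - 14 = -11)
k*b = -11*(-744) = 8184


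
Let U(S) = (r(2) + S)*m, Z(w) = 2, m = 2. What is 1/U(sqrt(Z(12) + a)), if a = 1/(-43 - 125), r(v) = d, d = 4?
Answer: 336/2353 - sqrt(14070)/2353 ≈ 0.092385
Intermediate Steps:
r(v) = 4
a = -1/168 (a = 1/(-168) = -1/168 ≈ -0.0059524)
U(S) = 8 + 2*S (U(S) = (4 + S)*2 = 8 + 2*S)
1/U(sqrt(Z(12) + a)) = 1/(8 + 2*sqrt(2 - 1/168)) = 1/(8 + 2*sqrt(335/168)) = 1/(8 + 2*(sqrt(14070)/84)) = 1/(8 + sqrt(14070)/42)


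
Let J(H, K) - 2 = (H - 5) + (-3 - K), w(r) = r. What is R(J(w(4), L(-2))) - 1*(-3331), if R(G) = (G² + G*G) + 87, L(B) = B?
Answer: 3418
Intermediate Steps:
J(H, K) = -6 + H - K (J(H, K) = 2 + ((H - 5) + (-3 - K)) = 2 + ((-5 + H) + (-3 - K)) = 2 + (-8 + H - K) = -6 + H - K)
R(G) = 87 + 2*G² (R(G) = (G² + G²) + 87 = 2*G² + 87 = 87 + 2*G²)
R(J(w(4), L(-2))) - 1*(-3331) = (87 + 2*(-6 + 4 - 1*(-2))²) - 1*(-3331) = (87 + 2*(-6 + 4 + 2)²) + 3331 = (87 + 2*0²) + 3331 = (87 + 2*0) + 3331 = (87 + 0) + 3331 = 87 + 3331 = 3418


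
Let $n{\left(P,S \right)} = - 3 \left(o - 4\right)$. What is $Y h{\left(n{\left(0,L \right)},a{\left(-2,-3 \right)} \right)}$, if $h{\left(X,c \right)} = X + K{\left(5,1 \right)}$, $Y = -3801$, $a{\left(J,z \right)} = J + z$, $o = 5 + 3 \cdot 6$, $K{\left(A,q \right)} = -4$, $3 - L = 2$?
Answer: $231861$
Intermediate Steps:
$L = 1$ ($L = 3 - 2 = 1$)
$o = 23$ ($o = 5 + 18 = 23$)
$n{\left(P,S \right)} = -57$ ($n{\left(P,S \right)} = - 3 \left(23 - 4\right) = \left(-3\right) 19 = -57$)
$h{\left(X,c \right)} = -4 + X$ ($h{\left(X,c \right)} = X - 4 = -4 + X$)
$Y h{\left(n{\left(0,L \right)},a{\left(-2,-3 \right)} \right)} = - 3801 \left(-4 - 57\right) = \left(-3801\right) \left(-61\right) = 231861$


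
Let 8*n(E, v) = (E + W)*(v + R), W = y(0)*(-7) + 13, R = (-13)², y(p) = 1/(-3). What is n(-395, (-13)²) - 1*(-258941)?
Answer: 2914801/12 ≈ 2.4290e+5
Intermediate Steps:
y(p) = -⅓
R = 169
W = 46/3 (W = -⅓*(-7) + 13 = 7/3 + 13 = 46/3 ≈ 15.333)
n(E, v) = (169 + v)*(46/3 + E)/8 (n(E, v) = ((E + 46/3)*(v + 169))/8 = ((46/3 + E)*(169 + v))/8 = ((169 + v)*(46/3 + E))/8 = (169 + v)*(46/3 + E)/8)
n(-395, (-13)²) - 1*(-258941) = (3887/12 + (23/12)*(-13)² + (169/8)*(-395) + (⅛)*(-395)*(-13)²) - 1*(-258941) = (3887/12 + (23/12)*169 - 66755/8 + (⅛)*(-395)*169) + 258941 = (3887/12 + 3887/12 - 66755/8 - 66755/8) + 258941 = -192491/12 + 258941 = 2914801/12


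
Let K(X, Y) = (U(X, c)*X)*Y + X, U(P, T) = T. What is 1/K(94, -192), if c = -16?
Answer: 1/288862 ≈ 3.4619e-6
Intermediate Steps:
K(X, Y) = X - 16*X*Y (K(X, Y) = (-16*X)*Y + X = -16*X*Y + X = X - 16*X*Y)
1/K(94, -192) = 1/(94*(1 - 16*(-192))) = 1/(94*(1 + 3072)) = 1/(94*3073) = 1/288862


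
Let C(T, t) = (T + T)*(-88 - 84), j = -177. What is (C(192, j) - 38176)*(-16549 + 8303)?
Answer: 859431104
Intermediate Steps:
C(T, t) = -344*T (C(T, t) = (2*T)*(-172) = -344*T)
(C(192, j) - 38176)*(-16549 + 8303) = (-344*192 - 38176)*(-16549 + 8303) = (-66048 - 38176)*(-8246) = -104224*(-8246) = 859431104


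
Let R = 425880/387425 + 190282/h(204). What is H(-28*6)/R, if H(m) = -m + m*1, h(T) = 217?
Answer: 0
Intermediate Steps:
H(m) = 0 (H(m) = -m + m = 0)
R = 14762483962/16814245 (R = 425880/387425 + 190282/217 = 425880*(1/387425) + 190282*(1/217) = 85176/77485 + 190282/217 = 14762483962/16814245 ≈ 877.97)
H(-28*6)/R = 0/(14762483962/16814245) = 0*(16814245/14762483962) = 0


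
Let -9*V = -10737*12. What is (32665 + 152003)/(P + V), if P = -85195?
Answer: -184668/70879 ≈ -2.6054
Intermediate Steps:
V = 14316 (V = -(-1193)*12 = -⅑*(-128844) = 14316)
(32665 + 152003)/(P + V) = (32665 + 152003)/(-85195 + 14316) = 184668/(-70879) = 184668*(-1/70879) = -184668/70879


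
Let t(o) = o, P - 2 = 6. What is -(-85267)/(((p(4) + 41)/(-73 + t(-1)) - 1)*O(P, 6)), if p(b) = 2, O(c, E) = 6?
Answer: -242683/27 ≈ -8988.3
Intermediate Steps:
P = 8 (P = 2 + 6 = 8)
-(-85267)/(((p(4) + 41)/(-73 + t(-1)) - 1)*O(P, 6)) = -(-85267)/(((2 + 41)/(-73 - 1) - 1)*6) = -(-85267)/((43/(-74) - 1)*6) = -(-85267)/((43*(-1/74) - 1)*6) = -(-85267)/((-43/74 - 1)*6) = -(-85267)/((-117/74*6)) = -(-85267)/(-351/37) = -(-85267)*(-37)/351 = -1*242683/27 = -242683/27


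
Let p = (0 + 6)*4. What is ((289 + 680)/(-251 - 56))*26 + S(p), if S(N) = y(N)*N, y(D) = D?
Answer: 151638/307 ≈ 493.94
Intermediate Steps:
p = 24 (p = 6*4 = 24)
S(N) = N² (S(N) = N*N = N²)
((289 + 680)/(-251 - 56))*26 + S(p) = ((289 + 680)/(-251 - 56))*26 + 24² = (969/(-307))*26 + 576 = (969*(-1/307))*26 + 576 = -969/307*26 + 576 = -25194/307 + 576 = 151638/307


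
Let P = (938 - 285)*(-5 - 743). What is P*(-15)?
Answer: 7326660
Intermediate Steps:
P = -488444 (P = 653*(-748) = -488444)
P*(-15) = -488444*(-15) = 7326660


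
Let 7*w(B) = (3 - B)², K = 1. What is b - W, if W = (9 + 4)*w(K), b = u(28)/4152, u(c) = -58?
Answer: -108155/14532 ≈ -7.4425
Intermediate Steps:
w(B) = (3 - B)²/7
b = -29/2076 (b = -58/4152 = -58*1/4152 = -29/2076 ≈ -0.013969)
W = 52/7 (W = (9 + 4)*((-3 + 1)²/7) = 13*((⅐)*(-2)²) = 13*((⅐)*4) = 13*(4/7) = 52/7 ≈ 7.4286)
b - W = -29/2076 - 1*52/7 = -29/2076 - 52/7 = -108155/14532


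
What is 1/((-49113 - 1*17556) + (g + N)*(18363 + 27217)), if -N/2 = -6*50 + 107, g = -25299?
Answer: -1/1135601209 ≈ -8.8059e-10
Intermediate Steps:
N = 386 (N = -2*(-6*50 + 107) = -2*(-300 + 107) = -2*(-193) = 386)
1/((-49113 - 1*17556) + (g + N)*(18363 + 27217)) = 1/((-49113 - 1*17556) + (-25299 + 386)*(18363 + 27217)) = 1/((-49113 - 17556) - 24913*45580) = 1/(-66669 - 1135534540) = 1/(-1135601209) = -1/1135601209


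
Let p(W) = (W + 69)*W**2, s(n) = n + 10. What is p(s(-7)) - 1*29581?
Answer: -28933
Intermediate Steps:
s(n) = 10 + n
p(W) = W**2*(69 + W) (p(W) = (69 + W)*W**2 = W**2*(69 + W))
p(s(-7)) - 1*29581 = (10 - 7)**2*(69 + (10 - 7)) - 1*29581 = 3**2*(69 + 3) - 29581 = 9*72 - 29581 = 648 - 29581 = -28933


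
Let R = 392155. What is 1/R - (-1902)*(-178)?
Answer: -132766428179/392155 ≈ -3.3856e+5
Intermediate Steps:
1/R - (-1902)*(-178) = 1/392155 - (-1902)*(-178) = 1/392155 - 1*338556 = 1/392155 - 338556 = -132766428179/392155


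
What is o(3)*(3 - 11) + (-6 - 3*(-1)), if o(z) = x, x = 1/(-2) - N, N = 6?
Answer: 49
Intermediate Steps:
x = -13/2 (x = 1/(-2) - 1*6 = -½ - 6 = -13/2 ≈ -6.5000)
o(z) = -13/2
o(3)*(3 - 11) + (-6 - 3*(-1)) = -13*(3 - 11)/2 + (-6 - 3*(-1)) = -13/2*(-8) + (-6 + 3) = 52 - 3 = 49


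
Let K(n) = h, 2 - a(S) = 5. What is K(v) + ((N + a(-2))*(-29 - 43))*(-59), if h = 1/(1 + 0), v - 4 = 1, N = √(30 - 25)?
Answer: -12743 + 4248*√5 ≈ -3244.2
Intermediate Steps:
N = √5 ≈ 2.2361
v = 5 (v = 4 + 1 = 5)
a(S) = -3 (a(S) = 2 - 1*5 = 2 - 5 = -3)
h = 1 (h = 1/1 = 1)
K(n) = 1
K(v) + ((N + a(-2))*(-29 - 43))*(-59) = 1 + ((√5 - 3)*(-29 - 43))*(-59) = 1 + ((-3 + √5)*(-72))*(-59) = 1 + (216 - 72*√5)*(-59) = 1 + (-12744 + 4248*√5) = -12743 + 4248*√5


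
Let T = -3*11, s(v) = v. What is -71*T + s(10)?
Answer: 2353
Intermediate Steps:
T = -33
-71*T + s(10) = -71*(-33) + 10 = 2343 + 10 = 2353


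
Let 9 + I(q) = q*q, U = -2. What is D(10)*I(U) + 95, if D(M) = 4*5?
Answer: -5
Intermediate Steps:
D(M) = 20
I(q) = -9 + q² (I(q) = -9 + q*q = -9 + q²)
D(10)*I(U) + 95 = 20*(-9 + (-2)²) + 95 = 20*(-9 + 4) + 95 = 20*(-5) + 95 = -100 + 95 = -5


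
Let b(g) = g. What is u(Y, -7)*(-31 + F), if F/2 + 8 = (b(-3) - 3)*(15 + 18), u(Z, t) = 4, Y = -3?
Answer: -1772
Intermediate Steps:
F = -412 (F = -16 + 2*((-3 - 3)*(15 + 18)) = -16 + 2*(-6*33) = -16 + 2*(-198) = -16 - 396 = -412)
u(Y, -7)*(-31 + F) = 4*(-31 - 412) = 4*(-443) = -1772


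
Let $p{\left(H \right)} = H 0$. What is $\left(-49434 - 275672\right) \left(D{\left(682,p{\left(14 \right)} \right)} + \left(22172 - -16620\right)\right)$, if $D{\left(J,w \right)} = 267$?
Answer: $-12698315254$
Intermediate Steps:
$p{\left(H \right)} = 0$
$\left(-49434 - 275672\right) \left(D{\left(682,p{\left(14 \right)} \right)} + \left(22172 - -16620\right)\right) = \left(-49434 - 275672\right) \left(267 + \left(22172 - -16620\right)\right) = - 325106 \left(267 + \left(22172 + 16620\right)\right) = - 325106 \left(267 + 38792\right) = \left(-325106\right) 39059 = -12698315254$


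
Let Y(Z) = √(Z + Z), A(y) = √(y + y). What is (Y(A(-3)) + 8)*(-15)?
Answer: -120 - 15*2^(¾)*3^(¼)*√I ≈ -143.48 - 23.476*I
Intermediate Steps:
A(y) = √2*√y (A(y) = √(2*y) = √2*√y)
Y(Z) = √2*√Z (Y(Z) = √(2*Z) = √2*√Z)
(Y(A(-3)) + 8)*(-15) = (√2*√(√2*√(-3)) + 8)*(-15) = (√2*√(√2*(I*√3)) + 8)*(-15) = (√2*√(I*√6) + 8)*(-15) = (√2*(6^(¼)*√I) + 8)*(-15) = (2^(¾)*3^(¼)*√I + 8)*(-15) = (8 + 2^(¾)*3^(¼)*√I)*(-15) = -120 - 15*2^(¾)*3^(¼)*√I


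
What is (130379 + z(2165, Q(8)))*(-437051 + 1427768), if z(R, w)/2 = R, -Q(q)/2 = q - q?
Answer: 133458496353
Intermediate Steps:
Q(q) = 0 (Q(q) = -2*(q - q) = -2*0 = 0)
z(R, w) = 2*R
(130379 + z(2165, Q(8)))*(-437051 + 1427768) = (130379 + 2*2165)*(-437051 + 1427768) = (130379 + 4330)*990717 = 134709*990717 = 133458496353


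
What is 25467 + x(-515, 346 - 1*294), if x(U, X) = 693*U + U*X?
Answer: -358208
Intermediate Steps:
25467 + x(-515, 346 - 1*294) = 25467 - 515*(693 + (346 - 1*294)) = 25467 - 515*(693 + (346 - 294)) = 25467 - 515*(693 + 52) = 25467 - 515*745 = 25467 - 383675 = -358208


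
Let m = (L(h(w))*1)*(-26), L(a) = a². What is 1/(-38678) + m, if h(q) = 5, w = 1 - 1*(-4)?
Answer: -25140701/38678 ≈ -650.00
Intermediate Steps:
w = 5 (w = 1 + 4 = 5)
m = -650 (m = (5²*1)*(-26) = (25*1)*(-26) = 25*(-26) = -650)
1/(-38678) + m = 1/(-38678) - 650 = -1/38678 - 650 = -25140701/38678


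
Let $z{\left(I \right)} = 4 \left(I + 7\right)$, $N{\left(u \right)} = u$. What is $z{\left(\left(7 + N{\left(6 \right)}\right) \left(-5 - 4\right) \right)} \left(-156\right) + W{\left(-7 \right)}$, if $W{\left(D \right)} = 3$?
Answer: $68643$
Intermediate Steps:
$z{\left(I \right)} = 28 + 4 I$ ($z{\left(I \right)} = 4 \left(7 + I\right) = 28 + 4 I$)
$z{\left(\left(7 + N{\left(6 \right)}\right) \left(-5 - 4\right) \right)} \left(-156\right) + W{\left(-7 \right)} = \left(28 + 4 \left(7 + 6\right) \left(-5 - 4\right)\right) \left(-156\right) + 3 = \left(28 + 4 \cdot 13 \left(-9\right)\right) \left(-156\right) + 3 = \left(28 + 4 \left(-117\right)\right) \left(-156\right) + 3 = \left(28 - 468\right) \left(-156\right) + 3 = \left(-440\right) \left(-156\right) + 3 = 68640 + 3 = 68643$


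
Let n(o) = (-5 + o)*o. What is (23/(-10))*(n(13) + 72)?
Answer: -2024/5 ≈ -404.80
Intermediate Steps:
n(o) = o*(-5 + o)
(23/(-10))*(n(13) + 72) = (23/(-10))*(13*(-5 + 13) + 72) = (23*(-1/10))*(13*8 + 72) = -23*(104 + 72)/10 = -23/10*176 = -2024/5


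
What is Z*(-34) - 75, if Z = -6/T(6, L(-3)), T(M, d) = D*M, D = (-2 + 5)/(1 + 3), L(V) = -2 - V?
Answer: -89/3 ≈ -29.667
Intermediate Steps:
D = ¾ (D = 3/4 = 3*(¼) = ¾ ≈ 0.75000)
T(M, d) = 3*M/4
Z = -4/3 (Z = -6/((¾)*6) = -6/9/2 = -6*2/9 = -4/3 ≈ -1.3333)
Z*(-34) - 75 = -4/3*(-34) - 75 = 136/3 - 75 = -89/3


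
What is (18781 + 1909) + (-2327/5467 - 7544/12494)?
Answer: 706576942517/34152349 ≈ 20689.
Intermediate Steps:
(18781 + 1909) + (-2327/5467 - 7544/12494) = 20690 + (-2327*1/5467 - 7544*1/12494) = 20690 + (-2327/5467 - 3772/6247) = 20690 - 35158293/34152349 = 706576942517/34152349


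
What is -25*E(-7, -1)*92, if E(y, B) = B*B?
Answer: -2300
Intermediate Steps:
E(y, B) = B²
-25*E(-7, -1)*92 = -25*(-1)²*92 = -25*1*92 = -25*92 = -2300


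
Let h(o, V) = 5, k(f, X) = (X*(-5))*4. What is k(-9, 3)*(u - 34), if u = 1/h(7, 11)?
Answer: 2028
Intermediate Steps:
k(f, X) = -20*X (k(f, X) = -5*X*4 = -20*X)
u = 1/5 ≈ 0.20000
k(-9, 3)*(u - 34) = (-20*3)*(1/5 - 34) = -60*(-169/5) = 2028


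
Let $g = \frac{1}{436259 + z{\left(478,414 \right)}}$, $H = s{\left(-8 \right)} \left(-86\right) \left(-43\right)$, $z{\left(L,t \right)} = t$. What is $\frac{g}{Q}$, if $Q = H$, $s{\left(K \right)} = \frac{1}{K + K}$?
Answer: $- \frac{8}{807408377} \approx -9.9082 \cdot 10^{-9}$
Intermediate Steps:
$s{\left(K \right)} = \frac{1}{2 K}$
$H = - \frac{1849}{8}$ ($H = \frac{1}{2 \left(-8\right)} \left(-86\right) \left(-43\right) = \frac{1}{2} \left(- \frac{1}{8}\right) \left(-86\right) \left(-43\right) = \left(- \frac{1}{16}\right) \left(-86\right) \left(-43\right) = \frac{43}{8} \left(-43\right) = - \frac{1849}{8} \approx -231.13$)
$Q = - \frac{1849}{8} \approx -231.13$
$g = \frac{1}{436673}$ ($g = \frac{1}{436259 + 414} = \frac{1}{436673} \approx 2.29 \cdot 10^{-6}$)
$\frac{g}{Q} = \frac{1}{436673 \left(- \frac{1849}{8}\right)} = \frac{1}{436673} \left(- \frac{8}{1849}\right) = - \frac{8}{807408377}$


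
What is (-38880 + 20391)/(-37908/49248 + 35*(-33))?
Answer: 936776/58559 ≈ 15.997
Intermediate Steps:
(-38880 + 20391)/(-37908/49248 + 35*(-33)) = -18489/(-37908*1/49248 - 1155) = -18489/(-117/152 - 1155) = -18489/(-175677/152) = -18489*(-152/175677) = 936776/58559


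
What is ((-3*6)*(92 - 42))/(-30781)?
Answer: 900/30781 ≈ 0.029239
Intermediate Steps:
((-3*6)*(92 - 42))/(-30781) = -18*50*(-1/30781) = -900*(-1/30781) = 900/30781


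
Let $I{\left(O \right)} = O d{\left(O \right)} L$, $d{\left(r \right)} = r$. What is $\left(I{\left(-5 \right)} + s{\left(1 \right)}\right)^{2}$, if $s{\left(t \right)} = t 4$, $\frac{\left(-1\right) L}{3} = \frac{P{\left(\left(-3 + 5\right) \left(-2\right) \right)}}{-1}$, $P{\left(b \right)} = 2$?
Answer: $23716$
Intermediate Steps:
$L = 6$ ($L = - 3 \frac{2}{-1} = - 3 \cdot 2 \left(-1\right) = \left(-3\right) \left(-2\right) = 6$)
$I{\left(O \right)} = 6 O^{2}$ ($I{\left(O \right)} = O O 6 = O^{2} \cdot 6 = 6 O^{2}$)
$s{\left(t \right)} = 4 t$
$\left(I{\left(-5 \right)} + s{\left(1 \right)}\right)^{2} = \left(6 \left(-5\right)^{2} + 4 \cdot 1\right)^{2} = \left(6 \cdot 25 + 4\right)^{2} = \left(150 + 4\right)^{2} = 154^{2} = 23716$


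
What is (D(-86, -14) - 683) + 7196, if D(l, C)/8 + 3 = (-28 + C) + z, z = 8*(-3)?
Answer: 5961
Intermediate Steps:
z = -24
D(l, C) = -440 + 8*C (D(l, C) = -24 + 8*((-28 + C) - 24) = -24 + 8*(-52 + C) = -24 + (-416 + 8*C) = -440 + 8*C)
(D(-86, -14) - 683) + 7196 = ((-440 + 8*(-14)) - 683) + 7196 = ((-440 - 112) - 683) + 7196 = (-552 - 683) + 7196 = -1235 + 7196 = 5961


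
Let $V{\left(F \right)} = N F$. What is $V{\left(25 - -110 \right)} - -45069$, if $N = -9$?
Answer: $43854$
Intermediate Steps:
$V{\left(F \right)} = - 9 F$
$V{\left(25 - -110 \right)} - -45069 = - 9 \left(25 - -110\right) - -45069 = - 9 \left(25 + 110\right) + 45069 = \left(-9\right) 135 + 45069 = -1215 + 45069 = 43854$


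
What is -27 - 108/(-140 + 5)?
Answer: -131/5 ≈ -26.200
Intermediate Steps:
-27 - 108/(-140 + 5) = -27 - 108/(-135) = -27 - 1/135*(-108) = -27 + 4/5 = -131/5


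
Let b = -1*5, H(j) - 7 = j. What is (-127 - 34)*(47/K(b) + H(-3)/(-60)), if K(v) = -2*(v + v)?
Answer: -22057/60 ≈ -367.62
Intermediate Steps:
H(j) = 7 + j
b = -5
K(v) = -4*v
(-127 - 34)*(47/K(b) + H(-3)/(-60)) = (-127 - 34)*(47/((-4*(-5))) + (7 - 3)/(-60)) = -161*(47/20 + 4*(-1/60)) = -161*(47*(1/20) - 1/15) = -161*(47/20 - 1/15) = -161*137/60 = -22057/60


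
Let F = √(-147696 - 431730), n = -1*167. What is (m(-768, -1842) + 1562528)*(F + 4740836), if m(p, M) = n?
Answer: 7406897273796 + 1562361*I*√579426 ≈ 7.4069e+12 + 1.1893e+9*I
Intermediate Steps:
n = -167
m(p, M) = -167
F = I*√579426 (F = √(-579426) = I*√579426 ≈ 761.2*I)
(m(-768, -1842) + 1562528)*(F + 4740836) = (-167 + 1562528)*(I*√579426 + 4740836) = 1562361*(4740836 + I*√579426) = 7406897273796 + 1562361*I*√579426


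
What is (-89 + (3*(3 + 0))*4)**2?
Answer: 2809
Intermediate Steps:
(-89 + (3*(3 + 0))*4)**2 = (-89 + (3*3)*4)**2 = (-89 + 9*4)**2 = (-89 + 36)**2 = (-53)**2 = 2809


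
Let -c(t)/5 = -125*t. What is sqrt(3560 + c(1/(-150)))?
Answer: sqrt(128010)/6 ≈ 59.631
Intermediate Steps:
c(t) = 625*t (c(t) = -(-625)*t = 625*t)
sqrt(3560 + c(1/(-150))) = sqrt(3560 + 625/(-150)) = sqrt(3560 + 625*(-1/150)) = sqrt(3560 - 25/6) = sqrt(21335/6) = sqrt(128010)/6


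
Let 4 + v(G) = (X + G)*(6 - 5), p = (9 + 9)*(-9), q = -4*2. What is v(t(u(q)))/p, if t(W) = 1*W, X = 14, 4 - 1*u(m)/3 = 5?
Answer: -7/162 ≈ -0.043210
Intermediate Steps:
q = -8
u(m) = -3 (u(m) = 12 - 3*5 = 12 - 15 = -3)
t(W) = W
p = -162 (p = 18*(-9) = -162)
v(G) = 10 + G (v(G) = -4 + (14 + G)*(6 - 5) = -4 + (14 + G)*1 = -4 + (14 + G) = 10 + G)
v(t(u(q)))/p = (10 - 3)/(-162) = 7*(-1/162) = -7/162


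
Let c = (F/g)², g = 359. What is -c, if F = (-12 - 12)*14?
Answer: -112896/128881 ≈ -0.87597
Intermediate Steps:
F = -336 (F = -24*14 = -336)
c = 112896/128881 (c = (-336/359)² = 112896/128881 ≈ 0.87597)
-c = -1*112896/128881 = -112896/128881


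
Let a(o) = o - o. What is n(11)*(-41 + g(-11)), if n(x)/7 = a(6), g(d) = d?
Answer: 0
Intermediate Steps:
a(o) = 0
n(x) = 0 (n(x) = 7*0 = 0)
n(11)*(-41 + g(-11)) = 0*(-41 - 11) = 0*(-52) = 0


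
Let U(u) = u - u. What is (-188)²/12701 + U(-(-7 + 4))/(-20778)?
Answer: 35344/12701 ≈ 2.7828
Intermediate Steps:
U(u) = 0
(-188)²/12701 + U(-(-7 + 4))/(-20778) = (-188)²/12701 + 0/(-20778) = 35344*(1/12701) + 0*(-1/20778) = 35344/12701 + 0 = 35344/12701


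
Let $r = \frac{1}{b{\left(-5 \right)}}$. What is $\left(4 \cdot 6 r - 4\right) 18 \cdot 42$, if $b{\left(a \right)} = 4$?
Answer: $1512$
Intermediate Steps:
$r = \frac{1}{4} \approx 0.25$
$\left(4 \cdot 6 r - 4\right) 18 \cdot 42 = \left(4 \cdot 6 \cdot \frac{1}{4} - 4\right) 18 \cdot 42 = \left(24 \cdot \frac{1}{4} - 4\right) 18 \cdot 42 = \left(6 - 4\right) 18 \cdot 42 = 2 \cdot 18 \cdot 42 = 36 \cdot 42 = 1512$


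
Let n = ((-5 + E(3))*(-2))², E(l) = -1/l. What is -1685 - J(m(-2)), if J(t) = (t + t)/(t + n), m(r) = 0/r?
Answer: -1685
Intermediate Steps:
n = 1024/9 (n = ((-5 - 1/3)*(-2))² = ((-5 - 1*⅓)*(-2))² = ((-5 - ⅓)*(-2))² = (-16/3*(-2))² = (32/3)² = 1024/9 ≈ 113.78)
m(r) = 0
J(t) = 2*t/(1024/9 + t) (J(t) = (t + t)/(t + 1024/9) = (2*t)/(1024/9 + t) = 2*t/(1024/9 + t))
-1685 - J(m(-2)) = -1685 - 18*0/(1024 + 9*0) = -1685 - 18*0/(1024 + 0) = -1685 - 18*0/1024 = -1685 - 1*0 = -1685 + 0 = -1685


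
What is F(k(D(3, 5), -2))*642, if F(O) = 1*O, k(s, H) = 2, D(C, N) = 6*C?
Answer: 1284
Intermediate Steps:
F(O) = O
F(k(D(3, 5), -2))*642 = 2*642 = 1284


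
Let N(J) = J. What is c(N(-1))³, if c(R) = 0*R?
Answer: 0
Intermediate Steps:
c(R) = 0
c(N(-1))³ = 0³ = 0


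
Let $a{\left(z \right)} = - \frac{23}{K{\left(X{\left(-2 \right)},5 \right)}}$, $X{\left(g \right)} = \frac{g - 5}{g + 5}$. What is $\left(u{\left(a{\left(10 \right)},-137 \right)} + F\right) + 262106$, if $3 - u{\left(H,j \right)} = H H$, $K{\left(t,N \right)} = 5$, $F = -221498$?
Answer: $\frac{1014746}{25} \approx 40590.0$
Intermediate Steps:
$X{\left(g \right)} = \frac{-5 + g}{5 + g}$
$a{\left(z \right)} = - \frac{23}{5}$
$u{\left(H,j \right)} = 3 - H^{2}$ ($u{\left(H,j \right)} = 3 - H H = 3 - H^{2}$)
$\left(u{\left(a{\left(10 \right)},-137 \right)} + F\right) + 262106 = \left(\left(3 - \left(- \frac{23}{5}\right)^{2}\right) - 221498\right) + 262106 = \left(\left(3 - \frac{529}{25}\right) - 221498\right) + 262106 = \left(- \frac{454}{25} - 221498\right) + 262106 = - \frac{5537904}{25} + 262106 = \frac{1014746}{25}$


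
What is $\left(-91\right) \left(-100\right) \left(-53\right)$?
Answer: $-482300$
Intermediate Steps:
$\left(-91\right) \left(-100\right) \left(-53\right) = 9100 \left(-53\right) = -482300$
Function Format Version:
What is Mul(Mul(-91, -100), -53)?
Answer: -482300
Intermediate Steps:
Mul(Mul(-91, -100), -53) = Mul(9100, -53) = -482300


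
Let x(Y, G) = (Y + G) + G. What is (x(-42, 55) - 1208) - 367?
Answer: -1507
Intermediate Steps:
x(Y, G) = Y + 2*G (x(Y, G) = (G + Y) + G = Y + 2*G)
(x(-42, 55) - 1208) - 367 = ((-42 + 2*55) - 1208) - 367 = ((-42 + 110) - 1208) - 367 = (68 - 1208) - 367 = -1140 - 367 = -1507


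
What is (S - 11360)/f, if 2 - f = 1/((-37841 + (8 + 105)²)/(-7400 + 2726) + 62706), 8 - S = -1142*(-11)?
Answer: -3504751136612/293110579 ≈ -11957.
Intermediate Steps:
S = -12554 (S = 8 - (-1142)*(-11) = 8 - 1*12562 = 8 - 12562 = -12554)
f = 293110579/146556458 (f = 2 - 1/((-37841 + (8 + 105)²)/(-7400 + 2726) + 62706) = 2 - 1/((-37841 + 113²)/(-4674) + 62706) = 2 - 1/((-37841 + 12769)*(-1/4674) + 62706) = 2 - 1/(-25072*(-1/4674) + 62706) = 2 - 1/(12536/2337 + 62706) = 2 - 1/146556458/2337 = 2 - 1*2337/146556458 = 2 - 2337/146556458 = 293110579/146556458 ≈ 2.0000)
(S - 11360)/f = (-12554 - 11360)/(293110579/146556458) = -23914*146556458/293110579 = -3504751136612/293110579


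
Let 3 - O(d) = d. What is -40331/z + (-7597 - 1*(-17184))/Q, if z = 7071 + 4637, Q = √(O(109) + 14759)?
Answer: -40331/11708 + 9587*√14653/14653 ≈ 75.754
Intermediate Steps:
O(d) = 3 - d
Q = √14653 (Q = √((3 - 1*109) + 14759) = √((3 - 109) + 14759) = √(-106 + 14759) = √14653 ≈ 121.05)
z = 11708
-40331/z + (-7597 - 1*(-17184))/Q = -40331/11708 + (-7597 - 1*(-17184))/(√14653) = -40331*1/11708 + (-7597 + 17184)*(√14653/14653) = -40331/11708 + 9587*(√14653/14653) = -40331/11708 + 9587*√14653/14653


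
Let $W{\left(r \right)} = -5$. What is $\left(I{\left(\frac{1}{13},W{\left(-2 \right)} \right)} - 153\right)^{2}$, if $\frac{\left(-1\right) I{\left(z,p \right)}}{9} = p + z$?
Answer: $\frac{1996569}{169} \approx 11814.0$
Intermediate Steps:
$I{\left(z,p \right)} = - 9 p - 9 z$ ($I{\left(z,p \right)} = - 9 \left(p + z\right) = - 9 p - 9 z$)
$\left(I{\left(\frac{1}{13},W{\left(-2 \right)} \right)} - 153\right)^{2} = \left(\left(\left(-9\right) \left(-5\right) - \frac{9}{13}\right) - 153\right)^{2} = \left(\left(45 - \frac{9}{13}\right) - 153\right)^{2} = \left(\frac{576}{13} - 153\right)^{2} = \left(- \frac{1413}{13}\right)^{2} = \frac{1996569}{169}$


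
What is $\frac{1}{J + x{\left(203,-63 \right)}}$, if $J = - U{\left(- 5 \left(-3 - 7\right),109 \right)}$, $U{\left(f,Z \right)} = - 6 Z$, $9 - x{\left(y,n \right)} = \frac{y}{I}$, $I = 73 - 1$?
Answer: $\frac{72}{47533} \approx 0.0015147$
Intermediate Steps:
$I = 72$
$x{\left(y,n \right)} = 9 - \frac{y}{72}$
$J = 654$ ($J = - \left(-6\right) 109 = \left(-1\right) \left(-654\right) = 654$)
$\frac{1}{J + x{\left(203,-63 \right)}} = \frac{1}{654 + \left(9 - \frac{203}{72}\right)} = \frac{1}{654 + \frac{445}{72}} = \frac{1}{\frac{47533}{72}} = \frac{72}{47533}$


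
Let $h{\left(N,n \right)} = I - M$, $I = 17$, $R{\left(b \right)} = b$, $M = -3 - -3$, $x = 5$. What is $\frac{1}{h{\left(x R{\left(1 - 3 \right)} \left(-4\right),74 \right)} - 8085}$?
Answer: $- \frac{1}{8068} \approx -0.00012395$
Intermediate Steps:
$M = 0$ ($M = -3 + 3 = 0$)
$h{\left(N,n \right)} = 17$ ($h{\left(N,n \right)} = 17 - 0 = 17 + 0 = 17$)
$\frac{1}{h{\left(x R{\left(1 - 3 \right)} \left(-4\right),74 \right)} - 8085} = \frac{1}{17 - 8085} = \frac{1}{-8068} = - \frac{1}{8068}$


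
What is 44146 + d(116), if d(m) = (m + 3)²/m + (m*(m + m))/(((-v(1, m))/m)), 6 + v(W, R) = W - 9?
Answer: 217009615/812 ≈ 2.6725e+5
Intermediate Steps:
v(W, R) = -15 + W (v(W, R) = -6 + (W - 9) = -6 + (-9 + W) = -15 + W)
d(m) = m³/7 + (3 + m)²/m (d(m) = (m + 3)²/m + (m*(m + m))/(((-(-15 + 1))/m)) = (3 + m)²/m + (m*(2*m))/(((-1*(-14))/m)) = (3 + m)²/m + (2*m²)/((14/m)) = (3 + m)²/m + (2*m²)*(m/14) = (3 + m)²/m + m³/7 = m³/7 + (3 + m)²/m)
44146 + d(116) = 44146 + ((3 + 116)² + (⅐)*116⁴)/116 = 44146 + (119² + (⅐)*181063936)/116 = 44146 + (14161 + 181063936/7)/116 = 44146 + (1/116)*(181163063/7) = 44146 + 181163063/812 = 217009615/812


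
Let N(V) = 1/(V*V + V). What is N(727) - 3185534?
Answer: -1685962982703/529256 ≈ -3.1855e+6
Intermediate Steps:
N(V) = 1/(V + V**2) (N(V) = 1/(V**2 + V) = 1/(V + V**2))
N(727) - 3185534 = 1/(727*(1 + 727)) - 3185534 = (1/727)/728 - 3185534 = (1/727)*(1/728) - 3185534 = 1/529256 - 3185534 = -1685962982703/529256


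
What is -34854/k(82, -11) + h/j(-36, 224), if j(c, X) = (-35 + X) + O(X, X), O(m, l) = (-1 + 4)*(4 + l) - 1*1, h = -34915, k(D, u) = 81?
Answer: -11073601/23544 ≈ -470.34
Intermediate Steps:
O(m, l) = 11 + 3*l (O(m, l) = 3*(4 + l) - 1 = (12 + 3*l) - 1 = 11 + 3*l)
j(c, X) = -24 + 4*X (j(c, X) = (-35 + X) + (11 + 3*X) = -24 + 4*X)
-34854/k(82, -11) + h/j(-36, 224) = -34854/81 - 34915/(-24 + 4*224) = -34854*1/81 - 34915/(-24 + 896) = -11618/27 - 34915/872 = -11073601/23544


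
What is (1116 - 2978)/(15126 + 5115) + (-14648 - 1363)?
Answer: -324080513/20241 ≈ -16011.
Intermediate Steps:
(1116 - 2978)/(15126 + 5115) + (-14648 - 1363) = -1862/20241 - 16011 = -324080513/20241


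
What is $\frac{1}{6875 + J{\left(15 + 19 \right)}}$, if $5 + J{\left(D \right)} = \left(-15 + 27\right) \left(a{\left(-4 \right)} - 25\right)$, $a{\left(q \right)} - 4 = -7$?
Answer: $\frac{1}{6534} \approx 0.00015305$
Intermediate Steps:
$a{\left(q \right)} = -3$ ($a{\left(q \right)} = 4 - 7 = -3$)
$J{\left(D \right)} = -341$ ($J{\left(D \right)} = -5 + \left(-15 + 27\right) \left(-3 - 25\right) = -5 + 12 \left(-28\right) = -5 - 336 = -341$)
$\frac{1}{6875 + J{\left(15 + 19 \right)}} = \frac{1}{6875 - 341} = \frac{1}{6534}$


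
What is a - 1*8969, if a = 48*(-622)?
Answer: -38825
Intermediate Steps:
a = -29856
a - 1*8969 = -29856 - 1*8969 = -29856 - 8969 = -38825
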